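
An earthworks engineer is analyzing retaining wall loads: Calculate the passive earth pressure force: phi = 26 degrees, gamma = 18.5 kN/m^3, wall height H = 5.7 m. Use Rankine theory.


Result: 769.68 kN/m

Derivation:
Compute passive earth pressure coefficient:
Kp = tan^2(45 + phi/2) = tan^2(58.0) = 2.561071
Compute passive force:
Pp = 0.5 * Kp * gamma * H^2
Pp = 0.5 * 2.561071 * 18.5 * 5.7^2
Pp = 769.68 kN/m


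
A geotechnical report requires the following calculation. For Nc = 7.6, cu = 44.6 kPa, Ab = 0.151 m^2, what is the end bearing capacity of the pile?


Result: 51.18 kN

Derivation:
Using Qb = Nc * cu * Ab
Qb = 7.6 * 44.6 * 0.151
Qb = 51.18 kN


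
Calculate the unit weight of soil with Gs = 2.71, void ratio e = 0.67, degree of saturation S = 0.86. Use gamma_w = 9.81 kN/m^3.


Using gamma = gamma_w * (Gs + S*e) / (1 + e)
Numerator: Gs + S*e = 2.71 + 0.86*0.67 = 3.2862
Denominator: 1 + e = 1 + 0.67 = 1.67
gamma = 9.81 * 3.2862 / 1.67
gamma = 19.304 kN/m^3


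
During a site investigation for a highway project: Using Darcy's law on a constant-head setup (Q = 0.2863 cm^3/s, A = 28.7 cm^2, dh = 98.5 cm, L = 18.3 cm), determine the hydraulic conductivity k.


Compute hydraulic gradient:
i = dh / L = 98.5 / 18.3 = 5.38251
Then apply Darcy's law:
k = Q / (A * i)
k = 0.2863 / (28.7 * 5.38251)
k = 0.2863 / 154.478
k = 0.001853 cm/s


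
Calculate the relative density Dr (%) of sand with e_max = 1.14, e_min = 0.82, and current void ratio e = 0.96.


Using Dr = (e_max - e) / (e_max - e_min) * 100
e_max - e = 1.14 - 0.96 = 0.18
e_max - e_min = 1.14 - 0.82 = 0.32
Dr = 0.18 / 0.32 * 100
Dr = 56.25 %


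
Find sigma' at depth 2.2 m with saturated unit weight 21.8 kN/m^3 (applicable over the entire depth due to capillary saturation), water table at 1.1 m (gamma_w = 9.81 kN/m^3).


Total stress = gamma_sat * depth
sigma = 21.8 * 2.2 = 47.96 kPa
Pore water pressure u = gamma_w * (depth - d_wt)
u = 9.81 * (2.2 - 1.1) = 10.791 kPa
Effective stress = sigma - u
sigma' = 47.96 - 10.791 = 37.17 kPa


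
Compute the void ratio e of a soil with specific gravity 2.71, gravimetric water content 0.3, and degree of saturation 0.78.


Result: 1.0423

Derivation:
Using the relation e = Gs * w / S
e = 2.71 * 0.3 / 0.78
e = 1.0423


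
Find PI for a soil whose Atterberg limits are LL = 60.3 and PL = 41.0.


Result: 19.3

Derivation:
Using PI = LL - PL
PI = 60.3 - 41.0
PI = 19.3


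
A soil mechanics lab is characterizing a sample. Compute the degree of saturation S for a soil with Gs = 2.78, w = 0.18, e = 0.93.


Using S = Gs * w / e
S = 2.78 * 0.18 / 0.93
S = 0.5381


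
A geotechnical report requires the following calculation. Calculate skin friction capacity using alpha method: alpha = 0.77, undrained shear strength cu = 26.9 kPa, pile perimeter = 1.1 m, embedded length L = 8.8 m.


Result: 200.5 kN

Derivation:
Using Qs = alpha * cu * perimeter * L
Qs = 0.77 * 26.9 * 1.1 * 8.8
Qs = 200.5 kN


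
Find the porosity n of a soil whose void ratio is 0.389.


Using the relation n = e / (1 + e)
n = 0.389 / (1 + 0.389)
n = 0.389 / 1.389
n = 0.2801


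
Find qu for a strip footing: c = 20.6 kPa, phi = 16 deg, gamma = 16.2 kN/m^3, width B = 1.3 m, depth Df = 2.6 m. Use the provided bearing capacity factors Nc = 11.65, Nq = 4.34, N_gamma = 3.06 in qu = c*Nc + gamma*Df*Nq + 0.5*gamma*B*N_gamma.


Result: 455.01 kPa

Derivation:
Compute qu = c*Nc + gamma*Df*Nq + 0.5*gamma*B*N_gamma
Term 1: 20.6 * 11.65 = 239.99
Term 2: 16.2 * 2.6 * 4.34 = 182.8008
Term 3: 0.5 * 16.2 * 1.3 * 3.06 = 32.2218
qu = 239.99 + 182.8008 + 32.2218
qu = 455.01 kPa


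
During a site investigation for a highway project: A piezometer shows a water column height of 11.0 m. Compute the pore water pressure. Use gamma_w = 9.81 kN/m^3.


Using u = gamma_w * h_w
u = 9.81 * 11.0
u = 107.91 kPa


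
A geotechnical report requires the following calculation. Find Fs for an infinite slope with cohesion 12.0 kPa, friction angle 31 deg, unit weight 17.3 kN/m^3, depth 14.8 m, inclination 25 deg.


Result: 1.411

Derivation:
Using Fs = c / (gamma*H*sin(beta)*cos(beta)) + tan(phi)/tan(beta)
Cohesion contribution = 12.0 / (17.3*14.8*sin(25)*cos(25))
Cohesion contribution = 0.122363
Friction contribution = tan(31)/tan(25) = 1.28855
Fs = 0.122363 + 1.28855
Fs = 1.411


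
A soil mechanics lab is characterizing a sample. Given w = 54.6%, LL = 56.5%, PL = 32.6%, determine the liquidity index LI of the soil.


First compute the plasticity index:
PI = LL - PL = 56.5 - 32.6 = 23.9
Then compute the liquidity index:
LI = (w - PL) / PI
LI = (54.6 - 32.6) / 23.9
LI = 0.921


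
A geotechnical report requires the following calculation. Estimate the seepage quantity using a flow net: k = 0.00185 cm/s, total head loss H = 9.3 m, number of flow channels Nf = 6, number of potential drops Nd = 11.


Result: 9.385e-05 m^3/s per m

Derivation:
Convert k to m/s for unit consistency with H:
k = 0.00185 cm/s = 0.00185 / 100 m/s = 1.85e-05 m/s
Using q = k * H * Nf / Nd
Nf / Nd = 6 / 11 = 0.5455
q = 1.85e-05 * 9.3 * 0.5455
q = 9.385e-05 m^3/s per m


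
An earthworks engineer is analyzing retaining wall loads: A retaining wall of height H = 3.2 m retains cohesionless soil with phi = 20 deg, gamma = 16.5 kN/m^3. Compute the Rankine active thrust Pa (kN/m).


Compute active earth pressure coefficient:
Ka = tan^2(45 - phi/2) = tan^2(35.0) = 0.490291
Compute active force:
Pa = 0.5 * Ka * gamma * H^2
Pa = 0.5 * 0.490291 * 16.5 * 3.2^2
Pa = 41.42 kN/m


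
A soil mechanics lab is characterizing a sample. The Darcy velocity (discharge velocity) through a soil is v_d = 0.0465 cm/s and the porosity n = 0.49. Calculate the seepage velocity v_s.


Using v_s = v_d / n
v_s = 0.0465 / 0.49
v_s = 0.0949 cm/s


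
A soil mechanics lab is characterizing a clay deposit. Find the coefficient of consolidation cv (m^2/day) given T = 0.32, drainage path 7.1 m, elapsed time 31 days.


Using cv = T * H_dr^2 / t
H_dr^2 = 7.1^2 = 50.41
cv = 0.32 * 50.41 / 31
cv = 0.52036 m^2/day


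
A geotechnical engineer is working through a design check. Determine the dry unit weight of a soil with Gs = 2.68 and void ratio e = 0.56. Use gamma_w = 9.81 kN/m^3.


Using gamma_d = Gs * gamma_w / (1 + e)
gamma_d = 2.68 * 9.81 / (1 + 0.56)
gamma_d = 2.68 * 9.81 / 1.56
gamma_d = 16.853 kN/m^3


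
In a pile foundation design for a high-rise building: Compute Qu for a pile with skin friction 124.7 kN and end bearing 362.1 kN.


Using Qu = Qf + Qb
Qu = 124.7 + 362.1
Qu = 486.8 kN


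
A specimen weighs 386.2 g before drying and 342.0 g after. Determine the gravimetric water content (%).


Using w = (m_wet - m_dry) / m_dry * 100
m_wet - m_dry = 386.2 - 342.0 = 44.2 g
w = 44.2 / 342.0 * 100
w = 12.92 %


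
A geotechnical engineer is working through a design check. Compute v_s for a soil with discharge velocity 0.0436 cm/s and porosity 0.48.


Using v_s = v_d / n
v_s = 0.0436 / 0.48
v_s = 0.09083 cm/s


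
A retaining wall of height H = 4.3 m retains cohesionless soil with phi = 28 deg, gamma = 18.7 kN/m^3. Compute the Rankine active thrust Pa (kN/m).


Result: 62.42 kN/m

Derivation:
Compute active earth pressure coefficient:
Ka = tan^2(45 - phi/2) = tan^2(31.0) = 0.361033
Compute active force:
Pa = 0.5 * Ka * gamma * H^2
Pa = 0.5 * 0.361033 * 18.7 * 4.3^2
Pa = 62.42 kN/m


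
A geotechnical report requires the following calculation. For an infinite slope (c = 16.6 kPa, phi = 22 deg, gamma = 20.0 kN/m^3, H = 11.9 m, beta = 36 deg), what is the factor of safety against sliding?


Using Fs = c / (gamma*H*sin(beta)*cos(beta)) + tan(phi)/tan(beta)
Cohesion contribution = 16.6 / (20.0*11.9*sin(36)*cos(36))
Cohesion contribution = 0.146675
Friction contribution = tan(22)/tan(36) = 0.556094
Fs = 0.146675 + 0.556094
Fs = 0.703


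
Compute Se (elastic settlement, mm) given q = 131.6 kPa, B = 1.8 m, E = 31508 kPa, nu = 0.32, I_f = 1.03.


Result: 6.951 mm

Derivation:
Using Se = q * B * (1 - nu^2) * I_f / E
1 - nu^2 = 1 - 0.32^2 = 0.8976
Se = 131.6 * 1.8 * 0.8976 * 1.03 / 31508
Se = 0.006951 m
Convert to mm: Se = 0.006951 * 1000 = 6.951 mm


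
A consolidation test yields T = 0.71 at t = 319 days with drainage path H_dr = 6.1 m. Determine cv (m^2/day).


Using cv = T * H_dr^2 / t
H_dr^2 = 6.1^2 = 37.21
cv = 0.71 * 37.21 / 319
cv = 0.08282 m^2/day


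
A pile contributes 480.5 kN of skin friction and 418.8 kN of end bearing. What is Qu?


Result: 899.3 kN

Derivation:
Using Qu = Qf + Qb
Qu = 480.5 + 418.8
Qu = 899.3 kN


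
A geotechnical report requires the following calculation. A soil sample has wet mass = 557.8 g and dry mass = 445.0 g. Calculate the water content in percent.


Using w = (m_wet - m_dry) / m_dry * 100
m_wet - m_dry = 557.8 - 445.0 = 112.8 g
w = 112.8 / 445.0 * 100
w = 25.35 %


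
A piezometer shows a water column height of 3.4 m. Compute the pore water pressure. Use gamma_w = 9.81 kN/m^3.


Using u = gamma_w * h_w
u = 9.81 * 3.4
u = 33.35 kPa


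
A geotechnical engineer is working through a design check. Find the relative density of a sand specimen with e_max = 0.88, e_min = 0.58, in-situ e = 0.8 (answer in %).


Using Dr = (e_max - e) / (e_max - e_min) * 100
e_max - e = 0.88 - 0.8 = 0.08
e_max - e_min = 0.88 - 0.58 = 0.3
Dr = 0.08 / 0.3 * 100
Dr = 26.67 %


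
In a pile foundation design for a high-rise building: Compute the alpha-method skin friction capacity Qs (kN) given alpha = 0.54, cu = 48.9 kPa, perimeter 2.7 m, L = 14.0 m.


Using Qs = alpha * cu * perimeter * L
Qs = 0.54 * 48.9 * 2.7 * 14.0
Qs = 998.15 kN


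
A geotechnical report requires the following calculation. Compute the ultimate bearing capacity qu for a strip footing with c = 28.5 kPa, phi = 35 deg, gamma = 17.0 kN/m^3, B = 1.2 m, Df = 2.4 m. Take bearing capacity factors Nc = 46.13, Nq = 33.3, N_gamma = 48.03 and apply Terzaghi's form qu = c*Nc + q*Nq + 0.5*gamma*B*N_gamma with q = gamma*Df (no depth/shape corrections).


Result: 3163.25 kPa

Derivation:
Compute qu = c*Nc + gamma*Df*Nq + 0.5*gamma*B*N_gamma
Term 1: 28.5 * 46.13 = 1314.705
Term 2: 17.0 * 2.4 * 33.3 = 1358.64
Term 3: 0.5 * 17.0 * 1.2 * 48.03 = 489.906
qu = 1314.705 + 1358.64 + 489.906
qu = 3163.25 kPa


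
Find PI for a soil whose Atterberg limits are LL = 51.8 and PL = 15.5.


Using PI = LL - PL
PI = 51.8 - 15.5
PI = 36.3


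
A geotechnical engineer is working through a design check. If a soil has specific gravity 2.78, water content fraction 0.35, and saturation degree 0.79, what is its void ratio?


Using the relation e = Gs * w / S
e = 2.78 * 0.35 / 0.79
e = 1.2316


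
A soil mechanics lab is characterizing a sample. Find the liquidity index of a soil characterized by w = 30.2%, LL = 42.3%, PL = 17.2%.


Result: 0.518

Derivation:
First compute the plasticity index:
PI = LL - PL = 42.3 - 17.2 = 25.1
Then compute the liquidity index:
LI = (w - PL) / PI
LI = (30.2 - 17.2) / 25.1
LI = 0.518


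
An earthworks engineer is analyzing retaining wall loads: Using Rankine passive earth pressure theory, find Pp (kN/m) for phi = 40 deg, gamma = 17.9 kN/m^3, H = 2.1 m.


Result: 181.52 kN/m

Derivation:
Compute passive earth pressure coefficient:
Kp = tan^2(45 + phi/2) = tan^2(65.0) = 4.59891
Compute passive force:
Pp = 0.5 * Kp * gamma * H^2
Pp = 0.5 * 4.59891 * 17.9 * 2.1^2
Pp = 181.52 kN/m


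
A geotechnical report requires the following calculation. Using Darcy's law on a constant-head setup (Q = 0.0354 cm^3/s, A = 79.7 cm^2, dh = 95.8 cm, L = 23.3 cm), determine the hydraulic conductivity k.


Result: 0.000108 cm/s

Derivation:
Compute hydraulic gradient:
i = dh / L = 95.8 / 23.3 = 4.11159
Then apply Darcy's law:
k = Q / (A * i)
k = 0.0354 / (79.7 * 4.11159)
k = 0.0354 / 327.694
k = 0.000108 cm/s


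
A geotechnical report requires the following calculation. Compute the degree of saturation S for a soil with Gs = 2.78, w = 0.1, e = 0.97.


Using S = Gs * w / e
S = 2.78 * 0.1 / 0.97
S = 0.2866


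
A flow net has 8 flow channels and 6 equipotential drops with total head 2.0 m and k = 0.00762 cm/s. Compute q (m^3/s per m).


Result: 0.0002032 m^3/s per m

Derivation:
Convert k to m/s for unit consistency with H:
k = 0.00762 cm/s = 0.00762 / 100 m/s = 7.62e-05 m/s
Using q = k * H * Nf / Nd
Nf / Nd = 8 / 6 = 1.3333
q = 7.62e-05 * 2.0 * 1.3333
q = 0.0002032 m^3/s per m


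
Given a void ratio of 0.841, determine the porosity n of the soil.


Using the relation n = e / (1 + e)
n = 0.841 / (1 + 0.841)
n = 0.841 / 1.841
n = 0.4568


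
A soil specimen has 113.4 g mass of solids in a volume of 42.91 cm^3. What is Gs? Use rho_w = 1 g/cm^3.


Using Gs = m_s / (V_s * rho_w)
Since rho_w = 1 g/cm^3:
Gs = 113.4 / 42.91
Gs = 2.643


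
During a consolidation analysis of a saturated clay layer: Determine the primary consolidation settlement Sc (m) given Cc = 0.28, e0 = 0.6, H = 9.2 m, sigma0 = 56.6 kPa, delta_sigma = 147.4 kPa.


Result: 0.8965 m

Derivation:
Using Sc = Cc * H / (1 + e0) * log10((sigma0 + delta_sigma) / sigma0)
Stress ratio = (56.6 + 147.4) / 56.6 = 3.60424
log10(3.60424) = 0.556814
Cc * H / (1 + e0) = 0.28 * 9.2 / (1 + 0.6) = 1.61
Sc = 1.61 * 0.556814
Sc = 0.8965 m


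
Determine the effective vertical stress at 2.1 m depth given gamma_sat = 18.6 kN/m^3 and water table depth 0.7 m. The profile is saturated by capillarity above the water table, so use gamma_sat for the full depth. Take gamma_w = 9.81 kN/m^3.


Result: 25.33 kPa

Derivation:
Total stress = gamma_sat * depth
sigma = 18.6 * 2.1 = 39.06 kPa
Pore water pressure u = gamma_w * (depth - d_wt)
u = 9.81 * (2.1 - 0.7) = 13.734 kPa
Effective stress = sigma - u
sigma' = 39.06 - 13.734 = 25.33 kPa


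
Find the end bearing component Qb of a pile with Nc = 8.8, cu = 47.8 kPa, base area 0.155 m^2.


Using Qb = Nc * cu * Ab
Qb = 8.8 * 47.8 * 0.155
Qb = 65.2 kN


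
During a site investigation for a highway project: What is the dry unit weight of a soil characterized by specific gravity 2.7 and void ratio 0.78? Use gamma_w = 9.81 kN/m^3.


Using gamma_d = Gs * gamma_w / (1 + e)
gamma_d = 2.7 * 9.81 / (1 + 0.78)
gamma_d = 2.7 * 9.81 / 1.78
gamma_d = 14.88 kN/m^3


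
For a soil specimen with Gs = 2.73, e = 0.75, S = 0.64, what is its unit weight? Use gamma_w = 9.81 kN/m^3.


Using gamma = gamma_w * (Gs + S*e) / (1 + e)
Numerator: Gs + S*e = 2.73 + 0.64*0.75 = 3.21
Denominator: 1 + e = 1 + 0.75 = 1.75
gamma = 9.81 * 3.21 / 1.75
gamma = 17.994 kN/m^3


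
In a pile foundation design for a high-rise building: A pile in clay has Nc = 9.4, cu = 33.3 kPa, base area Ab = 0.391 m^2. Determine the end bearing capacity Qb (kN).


Using Qb = Nc * cu * Ab
Qb = 9.4 * 33.3 * 0.391
Qb = 122.39 kN


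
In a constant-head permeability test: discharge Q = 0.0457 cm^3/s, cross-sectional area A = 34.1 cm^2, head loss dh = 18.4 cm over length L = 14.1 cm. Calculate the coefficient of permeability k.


Compute hydraulic gradient:
i = dh / L = 18.4 / 14.1 = 1.30496
Then apply Darcy's law:
k = Q / (A * i)
k = 0.0457 / (34.1 * 1.30496)
k = 0.0457 / 44.4993
k = 0.001027 cm/s


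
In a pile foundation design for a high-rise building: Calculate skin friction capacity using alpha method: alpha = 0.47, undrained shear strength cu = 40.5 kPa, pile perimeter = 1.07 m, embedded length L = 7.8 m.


Result: 158.87 kN

Derivation:
Using Qs = alpha * cu * perimeter * L
Qs = 0.47 * 40.5 * 1.07 * 7.8
Qs = 158.87 kN


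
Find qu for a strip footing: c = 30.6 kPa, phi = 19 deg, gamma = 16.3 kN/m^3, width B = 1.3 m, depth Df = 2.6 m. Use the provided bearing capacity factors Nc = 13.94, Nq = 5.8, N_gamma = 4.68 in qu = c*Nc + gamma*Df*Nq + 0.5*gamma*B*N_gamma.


Result: 721.95 kPa

Derivation:
Compute qu = c*Nc + gamma*Df*Nq + 0.5*gamma*B*N_gamma
Term 1: 30.6 * 13.94 = 426.564
Term 2: 16.3 * 2.6 * 5.8 = 245.804
Term 3: 0.5 * 16.3 * 1.3 * 4.68 = 49.5846
qu = 426.564 + 245.804 + 49.5846
qu = 721.95 kPa


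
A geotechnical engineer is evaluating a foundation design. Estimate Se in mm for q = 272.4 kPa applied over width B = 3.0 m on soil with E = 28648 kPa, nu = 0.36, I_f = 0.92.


Result: 22.842 mm

Derivation:
Using Se = q * B * (1 - nu^2) * I_f / E
1 - nu^2 = 1 - 0.36^2 = 0.8704
Se = 272.4 * 3.0 * 0.8704 * 0.92 / 28648
Se = 0.022842 m
Convert to mm: Se = 0.022842 * 1000 = 22.842 mm


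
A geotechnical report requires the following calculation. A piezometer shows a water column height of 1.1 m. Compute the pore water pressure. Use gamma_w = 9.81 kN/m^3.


Using u = gamma_w * h_w
u = 9.81 * 1.1
u = 10.79 kPa


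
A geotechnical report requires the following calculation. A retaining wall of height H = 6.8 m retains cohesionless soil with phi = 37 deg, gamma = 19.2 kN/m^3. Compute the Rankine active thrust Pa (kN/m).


Compute active earth pressure coefficient:
Ka = tan^2(45 - phi/2) = tan^2(26.5) = 0.248584
Compute active force:
Pa = 0.5 * Ka * gamma * H^2
Pa = 0.5 * 0.248584 * 19.2 * 6.8^2
Pa = 110.35 kN/m


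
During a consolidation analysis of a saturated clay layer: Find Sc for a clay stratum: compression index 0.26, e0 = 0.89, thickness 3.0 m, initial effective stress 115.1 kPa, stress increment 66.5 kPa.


Using Sc = Cc * H / (1 + e0) * log10((sigma0 + delta_sigma) / sigma0)
Stress ratio = (115.1 + 66.5) / 115.1 = 1.57776
log10(1.57776) = 0.198041
Cc * H / (1 + e0) = 0.26 * 3.0 / (1 + 0.89) = 0.412698
Sc = 0.412698 * 0.198041
Sc = 0.0817 m


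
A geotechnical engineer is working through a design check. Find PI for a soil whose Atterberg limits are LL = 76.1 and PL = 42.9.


Result: 33.2

Derivation:
Using PI = LL - PL
PI = 76.1 - 42.9
PI = 33.2


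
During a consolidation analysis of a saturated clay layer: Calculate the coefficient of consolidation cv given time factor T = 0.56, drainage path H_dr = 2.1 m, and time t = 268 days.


Result: 0.00921 m^2/day

Derivation:
Using cv = T * H_dr^2 / t
H_dr^2 = 2.1^2 = 4.41
cv = 0.56 * 4.41 / 268
cv = 0.00921 m^2/day


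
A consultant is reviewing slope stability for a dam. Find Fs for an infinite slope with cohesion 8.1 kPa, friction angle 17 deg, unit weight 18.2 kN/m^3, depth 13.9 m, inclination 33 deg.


Using Fs = c / (gamma*H*sin(beta)*cos(beta)) + tan(phi)/tan(beta)
Cohesion contribution = 8.1 / (18.2*13.9*sin(33)*cos(33))
Cohesion contribution = 0.0700969
Friction contribution = tan(17)/tan(33) = 0.470784
Fs = 0.0700969 + 0.470784
Fs = 0.541


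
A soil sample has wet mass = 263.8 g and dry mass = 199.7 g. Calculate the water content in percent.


Result: 32.1 %

Derivation:
Using w = (m_wet - m_dry) / m_dry * 100
m_wet - m_dry = 263.8 - 199.7 = 64.1 g
w = 64.1 / 199.7 * 100
w = 32.1 %


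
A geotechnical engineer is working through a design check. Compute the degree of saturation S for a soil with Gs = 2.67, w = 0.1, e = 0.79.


Using S = Gs * w / e
S = 2.67 * 0.1 / 0.79
S = 0.338


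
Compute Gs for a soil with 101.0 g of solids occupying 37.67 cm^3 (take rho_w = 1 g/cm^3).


Using Gs = m_s / (V_s * rho_w)
Since rho_w = 1 g/cm^3:
Gs = 101.0 / 37.67
Gs = 2.681


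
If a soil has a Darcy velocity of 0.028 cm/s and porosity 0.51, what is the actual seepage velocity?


Using v_s = v_d / n
v_s = 0.028 / 0.51
v_s = 0.0549 cm/s


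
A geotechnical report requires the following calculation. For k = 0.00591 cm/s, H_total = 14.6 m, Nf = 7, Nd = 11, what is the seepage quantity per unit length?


Convert k to m/s for unit consistency with H:
k = 0.00591 cm/s = 0.00591 / 100 m/s = 5.91e-05 m/s
Using q = k * H * Nf / Nd
Nf / Nd = 7 / 11 = 0.6364
q = 5.91e-05 * 14.6 * 0.6364
q = 0.0005491 m^3/s per m


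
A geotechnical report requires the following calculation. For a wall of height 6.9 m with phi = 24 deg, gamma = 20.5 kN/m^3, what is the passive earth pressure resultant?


Result: 1157.14 kN/m

Derivation:
Compute passive earth pressure coefficient:
Kp = tan^2(45 + phi/2) = tan^2(57.0) = 2.371184
Compute passive force:
Pp = 0.5 * Kp * gamma * H^2
Pp = 0.5 * 2.371184 * 20.5 * 6.9^2
Pp = 1157.14 kN/m


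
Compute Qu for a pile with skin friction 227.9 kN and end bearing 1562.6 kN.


Result: 1790.5 kN

Derivation:
Using Qu = Qf + Qb
Qu = 227.9 + 1562.6
Qu = 1790.5 kN


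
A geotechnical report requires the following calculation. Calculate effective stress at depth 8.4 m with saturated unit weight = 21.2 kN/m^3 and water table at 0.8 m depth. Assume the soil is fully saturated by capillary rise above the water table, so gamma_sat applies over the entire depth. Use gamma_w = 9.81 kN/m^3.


Result: 103.52 kPa

Derivation:
Total stress = gamma_sat * depth
sigma = 21.2 * 8.4 = 178.08 kPa
Pore water pressure u = gamma_w * (depth - d_wt)
u = 9.81 * (8.4 - 0.8) = 74.556 kPa
Effective stress = sigma - u
sigma' = 178.08 - 74.556 = 103.52 kPa


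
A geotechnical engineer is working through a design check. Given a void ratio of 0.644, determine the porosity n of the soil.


Result: 0.3917

Derivation:
Using the relation n = e / (1 + e)
n = 0.644 / (1 + 0.644)
n = 0.644 / 1.644
n = 0.3917


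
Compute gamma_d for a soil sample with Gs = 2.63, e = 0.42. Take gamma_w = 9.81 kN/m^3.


Using gamma_d = Gs * gamma_w / (1 + e)
gamma_d = 2.63 * 9.81 / (1 + 0.42)
gamma_d = 2.63 * 9.81 / 1.42
gamma_d = 18.169 kN/m^3


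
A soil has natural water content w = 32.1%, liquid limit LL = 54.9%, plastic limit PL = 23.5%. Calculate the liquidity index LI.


First compute the plasticity index:
PI = LL - PL = 54.9 - 23.5 = 31.4
Then compute the liquidity index:
LI = (w - PL) / PI
LI = (32.1 - 23.5) / 31.4
LI = 0.274


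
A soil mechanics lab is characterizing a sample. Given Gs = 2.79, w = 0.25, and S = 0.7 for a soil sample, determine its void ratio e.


Using the relation e = Gs * w / S
e = 2.79 * 0.25 / 0.7
e = 0.9964


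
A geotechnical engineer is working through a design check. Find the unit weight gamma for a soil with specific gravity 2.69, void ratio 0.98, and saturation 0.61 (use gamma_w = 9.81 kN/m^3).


Result: 16.29 kN/m^3

Derivation:
Using gamma = gamma_w * (Gs + S*e) / (1 + e)
Numerator: Gs + S*e = 2.69 + 0.61*0.98 = 3.2878
Denominator: 1 + e = 1 + 0.98 = 1.98
gamma = 9.81 * 3.2878 / 1.98
gamma = 16.29 kN/m^3


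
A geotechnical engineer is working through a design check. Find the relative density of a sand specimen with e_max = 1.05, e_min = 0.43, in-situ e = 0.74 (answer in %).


Result: 50.0 %

Derivation:
Using Dr = (e_max - e) / (e_max - e_min) * 100
e_max - e = 1.05 - 0.74 = 0.31
e_max - e_min = 1.05 - 0.43 = 0.62
Dr = 0.31 / 0.62 * 100
Dr = 50.0 %


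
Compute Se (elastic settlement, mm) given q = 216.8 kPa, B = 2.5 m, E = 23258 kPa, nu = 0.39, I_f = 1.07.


Result: 21.142 mm

Derivation:
Using Se = q * B * (1 - nu^2) * I_f / E
1 - nu^2 = 1 - 0.39^2 = 0.8479
Se = 216.8 * 2.5 * 0.8479 * 1.07 / 23258
Se = 0.021142 m
Convert to mm: Se = 0.021142 * 1000 = 21.142 mm


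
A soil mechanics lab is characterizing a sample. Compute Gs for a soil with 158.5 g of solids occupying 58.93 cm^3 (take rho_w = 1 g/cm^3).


Using Gs = m_s / (V_s * rho_w)
Since rho_w = 1 g/cm^3:
Gs = 158.5 / 58.93
Gs = 2.69


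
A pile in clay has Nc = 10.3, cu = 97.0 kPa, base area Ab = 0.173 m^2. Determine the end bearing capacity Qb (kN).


Using Qb = Nc * cu * Ab
Qb = 10.3 * 97.0 * 0.173
Qb = 172.84 kN


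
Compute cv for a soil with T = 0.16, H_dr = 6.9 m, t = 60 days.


Result: 0.12696 m^2/day

Derivation:
Using cv = T * H_dr^2 / t
H_dr^2 = 6.9^2 = 47.61
cv = 0.16 * 47.61 / 60
cv = 0.12696 m^2/day


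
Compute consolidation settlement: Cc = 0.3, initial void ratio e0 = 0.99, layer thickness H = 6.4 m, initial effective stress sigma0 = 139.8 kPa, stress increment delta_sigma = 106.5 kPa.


Result: 0.2373 m

Derivation:
Using Sc = Cc * H / (1 + e0) * log10((sigma0 + delta_sigma) / sigma0)
Stress ratio = (139.8 + 106.5) / 139.8 = 1.7618
log10(1.7618) = 0.245957
Cc * H / (1 + e0) = 0.3 * 6.4 / (1 + 0.99) = 0.964824
Sc = 0.964824 * 0.245957
Sc = 0.2373 m


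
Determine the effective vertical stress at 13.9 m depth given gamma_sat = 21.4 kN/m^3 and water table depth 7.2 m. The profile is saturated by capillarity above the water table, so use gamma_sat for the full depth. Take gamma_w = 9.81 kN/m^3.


Total stress = gamma_sat * depth
sigma = 21.4 * 13.9 = 297.46 kPa
Pore water pressure u = gamma_w * (depth - d_wt)
u = 9.81 * (13.9 - 7.2) = 65.727 kPa
Effective stress = sigma - u
sigma' = 297.46 - 65.727 = 231.73 kPa


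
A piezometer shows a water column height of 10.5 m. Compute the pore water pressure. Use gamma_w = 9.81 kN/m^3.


Using u = gamma_w * h_w
u = 9.81 * 10.5
u = 103.01 kPa


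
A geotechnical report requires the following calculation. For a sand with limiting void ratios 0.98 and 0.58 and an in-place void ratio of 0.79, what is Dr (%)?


Result: 47.5 %

Derivation:
Using Dr = (e_max - e) / (e_max - e_min) * 100
e_max - e = 0.98 - 0.79 = 0.19
e_max - e_min = 0.98 - 0.58 = 0.4
Dr = 0.19 / 0.4 * 100
Dr = 47.5 %


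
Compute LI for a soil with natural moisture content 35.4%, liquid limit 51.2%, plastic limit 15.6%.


Result: 0.556

Derivation:
First compute the plasticity index:
PI = LL - PL = 51.2 - 15.6 = 35.6
Then compute the liquidity index:
LI = (w - PL) / PI
LI = (35.4 - 15.6) / 35.6
LI = 0.556


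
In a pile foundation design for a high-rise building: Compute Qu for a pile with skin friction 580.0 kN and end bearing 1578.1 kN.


Result: 2158.1 kN

Derivation:
Using Qu = Qf + Qb
Qu = 580.0 + 1578.1
Qu = 2158.1 kN


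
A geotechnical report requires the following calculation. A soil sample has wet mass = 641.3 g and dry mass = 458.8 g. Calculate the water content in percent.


Using w = (m_wet - m_dry) / m_dry * 100
m_wet - m_dry = 641.3 - 458.8 = 182.5 g
w = 182.5 / 458.8 * 100
w = 39.78 %


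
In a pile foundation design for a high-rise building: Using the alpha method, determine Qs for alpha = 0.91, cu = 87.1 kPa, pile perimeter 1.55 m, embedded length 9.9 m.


Using Qs = alpha * cu * perimeter * L
Qs = 0.91 * 87.1 * 1.55 * 9.9
Qs = 1216.26 kN


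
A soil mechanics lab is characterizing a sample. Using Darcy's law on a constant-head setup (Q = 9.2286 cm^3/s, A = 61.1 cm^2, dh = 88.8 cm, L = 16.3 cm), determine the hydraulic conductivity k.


Compute hydraulic gradient:
i = dh / L = 88.8 / 16.3 = 5.44785
Then apply Darcy's law:
k = Q / (A * i)
k = 9.2286 / (61.1 * 5.44785)
k = 9.2286 / 332.864
k = 0.027725 cm/s


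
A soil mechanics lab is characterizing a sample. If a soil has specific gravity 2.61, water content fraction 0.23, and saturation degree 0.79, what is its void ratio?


Using the relation e = Gs * w / S
e = 2.61 * 0.23 / 0.79
e = 0.7599


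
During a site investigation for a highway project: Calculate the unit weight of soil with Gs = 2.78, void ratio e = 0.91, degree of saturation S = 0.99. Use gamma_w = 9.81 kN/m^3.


Using gamma = gamma_w * (Gs + S*e) / (1 + e)
Numerator: Gs + S*e = 2.78 + 0.99*0.91 = 3.6809
Denominator: 1 + e = 1 + 0.91 = 1.91
gamma = 9.81 * 3.6809 / 1.91
gamma = 18.906 kN/m^3


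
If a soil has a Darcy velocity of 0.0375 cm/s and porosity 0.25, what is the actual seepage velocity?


Using v_s = v_d / n
v_s = 0.0375 / 0.25
v_s = 0.15 cm/s


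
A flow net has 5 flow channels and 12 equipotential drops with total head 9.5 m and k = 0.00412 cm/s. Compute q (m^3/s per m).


Result: 0.0001631 m^3/s per m

Derivation:
Convert k to m/s for unit consistency with H:
k = 0.00412 cm/s = 0.00412 / 100 m/s = 4.12e-05 m/s
Using q = k * H * Nf / Nd
Nf / Nd = 5 / 12 = 0.4167
q = 4.12e-05 * 9.5 * 0.4167
q = 0.0001631 m^3/s per m


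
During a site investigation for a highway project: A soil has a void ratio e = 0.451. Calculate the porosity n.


Using the relation n = e / (1 + e)
n = 0.451 / (1 + 0.451)
n = 0.451 / 1.451
n = 0.3108


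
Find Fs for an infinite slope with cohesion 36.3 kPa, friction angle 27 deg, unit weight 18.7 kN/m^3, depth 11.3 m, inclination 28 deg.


Using Fs = c / (gamma*H*sin(beta)*cos(beta)) + tan(phi)/tan(beta)
Cohesion contribution = 36.3 / (18.7*11.3*sin(28)*cos(28))
Cohesion contribution = 0.414422
Friction contribution = tan(27)/tan(28) = 0.958278
Fs = 0.414422 + 0.958278
Fs = 1.373


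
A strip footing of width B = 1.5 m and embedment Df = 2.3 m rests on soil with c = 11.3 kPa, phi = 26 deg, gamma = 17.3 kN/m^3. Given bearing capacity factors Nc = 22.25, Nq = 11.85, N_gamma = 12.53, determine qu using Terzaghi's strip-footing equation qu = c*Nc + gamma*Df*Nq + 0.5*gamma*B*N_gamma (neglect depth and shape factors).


Compute qu = c*Nc + gamma*Df*Nq + 0.5*gamma*B*N_gamma
Term 1: 11.3 * 22.25 = 251.425
Term 2: 17.3 * 2.3 * 11.85 = 471.5115
Term 3: 0.5 * 17.3 * 1.5 * 12.53 = 162.57675
qu = 251.425 + 471.5115 + 162.57675
qu = 885.51 kPa


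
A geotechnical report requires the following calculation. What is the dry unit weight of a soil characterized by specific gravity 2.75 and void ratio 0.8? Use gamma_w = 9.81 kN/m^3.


Result: 14.988 kN/m^3

Derivation:
Using gamma_d = Gs * gamma_w / (1 + e)
gamma_d = 2.75 * 9.81 / (1 + 0.8)
gamma_d = 2.75 * 9.81 / 1.8
gamma_d = 14.988 kN/m^3


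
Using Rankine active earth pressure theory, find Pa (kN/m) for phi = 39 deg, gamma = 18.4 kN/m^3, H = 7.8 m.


Compute active earth pressure coefficient:
Ka = tan^2(45 - phi/2) = tan^2(25.5) = 0.227506
Compute active force:
Pa = 0.5 * Ka * gamma * H^2
Pa = 0.5 * 0.227506 * 18.4 * 7.8^2
Pa = 127.34 kN/m


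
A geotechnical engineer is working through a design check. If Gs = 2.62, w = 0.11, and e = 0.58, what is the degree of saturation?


Using S = Gs * w / e
S = 2.62 * 0.11 / 0.58
S = 0.4969


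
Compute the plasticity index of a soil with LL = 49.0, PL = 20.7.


Using PI = LL - PL
PI = 49.0 - 20.7
PI = 28.3


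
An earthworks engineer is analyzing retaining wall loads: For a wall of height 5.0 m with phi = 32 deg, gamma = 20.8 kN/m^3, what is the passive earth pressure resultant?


Result: 846.19 kN/m

Derivation:
Compute passive earth pressure coefficient:
Kp = tan^2(45 + phi/2) = tan^2(61.0) = 3.254588
Compute passive force:
Pp = 0.5 * Kp * gamma * H^2
Pp = 0.5 * 3.254588 * 20.8 * 5.0^2
Pp = 846.19 kN/m


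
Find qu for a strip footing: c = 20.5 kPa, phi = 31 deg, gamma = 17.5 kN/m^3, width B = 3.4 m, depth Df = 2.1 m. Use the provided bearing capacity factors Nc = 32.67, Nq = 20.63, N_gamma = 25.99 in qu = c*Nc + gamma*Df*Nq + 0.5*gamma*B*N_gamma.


Result: 2201.09 kPa

Derivation:
Compute qu = c*Nc + gamma*Df*Nq + 0.5*gamma*B*N_gamma
Term 1: 20.5 * 32.67 = 669.735
Term 2: 17.5 * 2.1 * 20.63 = 758.1525
Term 3: 0.5 * 17.5 * 3.4 * 25.99 = 773.2025
qu = 669.735 + 758.1525 + 773.2025
qu = 2201.09 kPa


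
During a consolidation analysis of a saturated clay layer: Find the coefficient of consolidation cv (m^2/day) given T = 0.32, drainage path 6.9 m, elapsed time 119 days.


Result: 0.12803 m^2/day

Derivation:
Using cv = T * H_dr^2 / t
H_dr^2 = 6.9^2 = 47.61
cv = 0.32 * 47.61 / 119
cv = 0.12803 m^2/day


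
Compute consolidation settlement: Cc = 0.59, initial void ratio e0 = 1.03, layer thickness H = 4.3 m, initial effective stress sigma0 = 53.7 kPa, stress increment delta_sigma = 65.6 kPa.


Using Sc = Cc * H / (1 + e0) * log10((sigma0 + delta_sigma) / sigma0)
Stress ratio = (53.7 + 65.6) / 53.7 = 2.2216
log10(2.2216) = 0.346666
Cc * H / (1 + e0) = 0.59 * 4.3 / (1 + 1.03) = 1.24975
Sc = 1.24975 * 0.346666
Sc = 0.4332 m


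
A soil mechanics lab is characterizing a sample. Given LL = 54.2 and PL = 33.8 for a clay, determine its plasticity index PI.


Using PI = LL - PL
PI = 54.2 - 33.8
PI = 20.4


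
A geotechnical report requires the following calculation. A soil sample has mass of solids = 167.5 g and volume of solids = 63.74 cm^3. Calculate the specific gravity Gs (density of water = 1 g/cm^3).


Using Gs = m_s / (V_s * rho_w)
Since rho_w = 1 g/cm^3:
Gs = 167.5 / 63.74
Gs = 2.628


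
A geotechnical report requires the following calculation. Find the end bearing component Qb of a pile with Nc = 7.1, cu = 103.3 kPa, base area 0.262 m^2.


Using Qb = Nc * cu * Ab
Qb = 7.1 * 103.3 * 0.262
Qb = 192.16 kN


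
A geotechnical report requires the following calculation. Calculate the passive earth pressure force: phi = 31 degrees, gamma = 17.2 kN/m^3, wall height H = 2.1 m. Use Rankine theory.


Compute passive earth pressure coefficient:
Kp = tan^2(45 + phi/2) = tan^2(60.5) = 3.124035
Compute passive force:
Pp = 0.5 * Kp * gamma * H^2
Pp = 0.5 * 3.124035 * 17.2 * 2.1^2
Pp = 118.48 kN/m


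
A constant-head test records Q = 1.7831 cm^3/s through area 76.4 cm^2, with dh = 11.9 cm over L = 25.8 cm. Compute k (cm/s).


Compute hydraulic gradient:
i = dh / L = 11.9 / 25.8 = 0.46124
Then apply Darcy's law:
k = Q / (A * i)
k = 1.7831 / (76.4 * 0.46124)
k = 1.7831 / 35.2388
k = 0.050601 cm/s


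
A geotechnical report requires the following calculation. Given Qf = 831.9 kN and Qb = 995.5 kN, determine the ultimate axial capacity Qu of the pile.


Using Qu = Qf + Qb
Qu = 831.9 + 995.5
Qu = 1827.4 kN


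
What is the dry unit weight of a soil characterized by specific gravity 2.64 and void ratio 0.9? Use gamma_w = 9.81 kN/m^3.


Using gamma_d = Gs * gamma_w / (1 + e)
gamma_d = 2.64 * 9.81 / (1 + 0.9)
gamma_d = 2.64 * 9.81 / 1.9
gamma_d = 13.631 kN/m^3


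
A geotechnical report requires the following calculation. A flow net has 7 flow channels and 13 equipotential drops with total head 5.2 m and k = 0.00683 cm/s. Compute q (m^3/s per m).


Result: 0.0001912 m^3/s per m

Derivation:
Convert k to m/s for unit consistency with H:
k = 0.00683 cm/s = 0.00683 / 100 m/s = 6.83e-05 m/s
Using q = k * H * Nf / Nd
Nf / Nd = 7 / 13 = 0.5385
q = 6.83e-05 * 5.2 * 0.5385
q = 0.0001912 m^3/s per m


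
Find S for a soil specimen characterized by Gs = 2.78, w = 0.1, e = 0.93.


Using S = Gs * w / e
S = 2.78 * 0.1 / 0.93
S = 0.2989


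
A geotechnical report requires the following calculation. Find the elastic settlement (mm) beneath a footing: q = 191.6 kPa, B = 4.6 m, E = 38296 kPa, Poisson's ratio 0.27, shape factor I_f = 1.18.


Result: 25.177 mm

Derivation:
Using Se = q * B * (1 - nu^2) * I_f / E
1 - nu^2 = 1 - 0.27^2 = 0.9271
Se = 191.6 * 4.6 * 0.9271 * 1.18 / 38296
Se = 0.025177 m
Convert to mm: Se = 0.025177 * 1000 = 25.177 mm


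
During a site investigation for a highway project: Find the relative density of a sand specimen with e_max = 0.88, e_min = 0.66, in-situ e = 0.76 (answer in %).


Using Dr = (e_max - e) / (e_max - e_min) * 100
e_max - e = 0.88 - 0.76 = 0.12
e_max - e_min = 0.88 - 0.66 = 0.22
Dr = 0.12 / 0.22 * 100
Dr = 54.55 %


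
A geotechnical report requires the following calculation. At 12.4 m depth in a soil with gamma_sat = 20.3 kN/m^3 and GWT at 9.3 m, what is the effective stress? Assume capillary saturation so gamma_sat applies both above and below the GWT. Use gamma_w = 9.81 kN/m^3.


Total stress = gamma_sat * depth
sigma = 20.3 * 12.4 = 251.72 kPa
Pore water pressure u = gamma_w * (depth - d_wt)
u = 9.81 * (12.4 - 9.3) = 30.411 kPa
Effective stress = sigma - u
sigma' = 251.72 - 30.411 = 221.31 kPa


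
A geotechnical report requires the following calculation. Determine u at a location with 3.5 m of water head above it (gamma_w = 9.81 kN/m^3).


Using u = gamma_w * h_w
u = 9.81 * 3.5
u = 34.34 kPa


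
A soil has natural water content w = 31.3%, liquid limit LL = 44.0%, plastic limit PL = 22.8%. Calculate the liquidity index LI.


First compute the plasticity index:
PI = LL - PL = 44.0 - 22.8 = 21.2
Then compute the liquidity index:
LI = (w - PL) / PI
LI = (31.3 - 22.8) / 21.2
LI = 0.401


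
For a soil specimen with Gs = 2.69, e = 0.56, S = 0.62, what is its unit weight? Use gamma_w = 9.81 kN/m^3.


Using gamma = gamma_w * (Gs + S*e) / (1 + e)
Numerator: Gs + S*e = 2.69 + 0.62*0.56 = 3.0372
Denominator: 1 + e = 1 + 0.56 = 1.56
gamma = 9.81 * 3.0372 / 1.56
gamma = 19.099 kN/m^3


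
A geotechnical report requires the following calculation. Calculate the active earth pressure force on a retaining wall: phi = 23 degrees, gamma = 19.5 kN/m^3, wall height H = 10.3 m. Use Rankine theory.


Compute active earth pressure coefficient:
Ka = tan^2(45 - phi/2) = tan^2(33.5) = 0.438092
Compute active force:
Pa = 0.5 * Ka * gamma * H^2
Pa = 0.5 * 0.438092 * 19.5 * 10.3^2
Pa = 453.15 kN/m


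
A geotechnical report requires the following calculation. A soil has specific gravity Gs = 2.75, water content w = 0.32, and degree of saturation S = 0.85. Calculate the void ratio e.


Using the relation e = Gs * w / S
e = 2.75 * 0.32 / 0.85
e = 1.0353


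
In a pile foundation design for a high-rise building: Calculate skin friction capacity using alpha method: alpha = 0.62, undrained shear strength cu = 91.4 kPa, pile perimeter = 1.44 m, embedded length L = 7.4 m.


Using Qs = alpha * cu * perimeter * L
Qs = 0.62 * 91.4 * 1.44 * 7.4
Qs = 603.85 kN


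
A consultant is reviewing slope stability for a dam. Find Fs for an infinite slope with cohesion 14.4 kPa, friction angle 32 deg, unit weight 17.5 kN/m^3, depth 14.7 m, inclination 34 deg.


Using Fs = c / (gamma*H*sin(beta)*cos(beta)) + tan(phi)/tan(beta)
Cohesion contribution = 14.4 / (17.5*14.7*sin(34)*cos(34))
Cohesion contribution = 0.120746
Friction contribution = tan(32)/tan(34) = 0.926407
Fs = 0.120746 + 0.926407
Fs = 1.047


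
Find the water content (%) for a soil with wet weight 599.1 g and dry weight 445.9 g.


Using w = (m_wet - m_dry) / m_dry * 100
m_wet - m_dry = 599.1 - 445.9 = 153.2 g
w = 153.2 / 445.9 * 100
w = 34.36 %


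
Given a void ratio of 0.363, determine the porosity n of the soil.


Using the relation n = e / (1 + e)
n = 0.363 / (1 + 0.363)
n = 0.363 / 1.363
n = 0.2663


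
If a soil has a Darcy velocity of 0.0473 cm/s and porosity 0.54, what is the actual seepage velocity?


Using v_s = v_d / n
v_s = 0.0473 / 0.54
v_s = 0.08759 cm/s


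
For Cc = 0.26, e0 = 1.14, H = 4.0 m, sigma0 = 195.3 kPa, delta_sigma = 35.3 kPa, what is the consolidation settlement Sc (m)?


Using Sc = Cc * H / (1 + e0) * log10((sigma0 + delta_sigma) / sigma0)
Stress ratio = (195.3 + 35.3) / 195.3 = 1.18075
log10(1.18075) = 0.0721571
Cc * H / (1 + e0) = 0.26 * 4.0 / (1 + 1.14) = 0.485981
Sc = 0.485981 * 0.0721571
Sc = 0.0351 m


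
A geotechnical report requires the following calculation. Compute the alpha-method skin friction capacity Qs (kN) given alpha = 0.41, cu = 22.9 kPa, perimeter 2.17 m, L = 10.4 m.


Result: 211.89 kN

Derivation:
Using Qs = alpha * cu * perimeter * L
Qs = 0.41 * 22.9 * 2.17 * 10.4
Qs = 211.89 kN


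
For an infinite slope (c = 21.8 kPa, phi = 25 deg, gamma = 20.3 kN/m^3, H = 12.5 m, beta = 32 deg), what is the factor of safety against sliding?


Result: 0.937

Derivation:
Using Fs = c / (gamma*H*sin(beta)*cos(beta)) + tan(phi)/tan(beta)
Cohesion contribution = 21.8 / (20.3*12.5*sin(32)*cos(32))
Cohesion contribution = 0.19117
Friction contribution = tan(25)/tan(32) = 0.746248
Fs = 0.19117 + 0.746248
Fs = 0.937


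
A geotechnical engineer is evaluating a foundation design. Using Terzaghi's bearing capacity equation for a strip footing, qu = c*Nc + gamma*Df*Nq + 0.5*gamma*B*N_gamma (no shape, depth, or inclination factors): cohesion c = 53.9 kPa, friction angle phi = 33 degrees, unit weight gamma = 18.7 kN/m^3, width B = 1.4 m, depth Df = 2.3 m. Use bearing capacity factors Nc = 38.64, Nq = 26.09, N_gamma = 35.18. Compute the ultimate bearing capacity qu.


Compute qu = c*Nc + gamma*Df*Nq + 0.5*gamma*B*N_gamma
Term 1: 53.9 * 38.64 = 2082.696
Term 2: 18.7 * 2.3 * 26.09 = 1122.1309
Term 3: 0.5 * 18.7 * 1.4 * 35.18 = 460.5062
qu = 2082.696 + 1122.1309 + 460.5062
qu = 3665.33 kPa


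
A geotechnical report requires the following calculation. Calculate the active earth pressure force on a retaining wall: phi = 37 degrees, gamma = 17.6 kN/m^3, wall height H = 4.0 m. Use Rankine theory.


Compute active earth pressure coefficient:
Ka = tan^2(45 - phi/2) = tan^2(26.5) = 0.248584
Compute active force:
Pa = 0.5 * Ka * gamma * H^2
Pa = 0.5 * 0.248584 * 17.6 * 4.0^2
Pa = 35.0 kN/m
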